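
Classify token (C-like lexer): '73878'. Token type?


Pattern: digits only
Type: INTEGER_LITERAL


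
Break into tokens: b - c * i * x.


Scan left to right, longest-match per lexeme
Tokens: ID(b), OP(-), ID(c), OP(*), ID(i), OP(*), ID(x)


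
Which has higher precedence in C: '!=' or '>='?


'>=' is relational (level 7); '!=' is equality (level 6)
Higher level binds tighter
'>=' has higher precedence than '!='


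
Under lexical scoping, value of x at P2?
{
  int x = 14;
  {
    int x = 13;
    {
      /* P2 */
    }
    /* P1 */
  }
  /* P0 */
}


P2's block does not declare x; resolves to the enclosing declaration at depth 1
x = 13


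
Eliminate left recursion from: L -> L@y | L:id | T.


Left-recursive alternatives: L@y, L:id; non-recursive: T
Introduce L': L -> TL', L' -> @yL' | :idL' | ε


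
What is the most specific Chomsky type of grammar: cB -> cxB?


LHS has context (more than one symbol) and |LHS| ≤ |RHS|
Classification: Type 1 (Context-Sensitive)


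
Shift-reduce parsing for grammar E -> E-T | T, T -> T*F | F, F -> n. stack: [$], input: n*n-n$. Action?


no handle on stack; shift 'n'
Action: shift


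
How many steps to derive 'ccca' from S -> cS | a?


Derivation: S => cS => ccS => cccS => ccca
Steps: 4


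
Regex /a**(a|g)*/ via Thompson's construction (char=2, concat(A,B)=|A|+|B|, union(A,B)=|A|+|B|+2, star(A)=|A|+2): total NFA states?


Syntax tree has 3 char leaf(s), 1 union(s), 3 star(s)
chars contribute 3×2 = 6; each union adds +2; each star adds +2
Total: 6 + 2 + 6 = 14 states


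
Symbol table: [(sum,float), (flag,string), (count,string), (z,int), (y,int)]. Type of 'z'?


Lookup 'z' → type int


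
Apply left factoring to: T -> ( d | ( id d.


Common prefix: '('
Factored: T -> ( T', T' -> d | id d


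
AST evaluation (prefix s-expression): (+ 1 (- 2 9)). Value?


Evaluate inner: (- 2 9) = -7
Evaluate root: (+ 1 -7) = -6
Result: -6


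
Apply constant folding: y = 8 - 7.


8 - 7 = 1 at compile time
Optimized: y = 1


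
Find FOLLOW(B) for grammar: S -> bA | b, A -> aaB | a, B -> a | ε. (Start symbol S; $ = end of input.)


$ ∈ FOLLOW(S). For each A -> αBβ: add FIRST(β)\{ε} to FOLLOW(B); if β nullable, add FOLLOW(A).
FOLLOW(B) = {$}


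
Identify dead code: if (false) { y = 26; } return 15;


condition is constant false, so the whole block is unreachable
Dead: 'if (false) { y = 26; }'


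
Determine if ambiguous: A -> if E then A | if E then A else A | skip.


dangling else: 'if E then if E then skip else skip' parses two ways
Ambiguous


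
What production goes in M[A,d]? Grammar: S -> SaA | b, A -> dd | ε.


For [A, d]: 'd' ∈ FIRST(dd)
Entry: A -> dd


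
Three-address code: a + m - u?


Break into single-operator statements:
t1 = a + m
t2 = t1 - u


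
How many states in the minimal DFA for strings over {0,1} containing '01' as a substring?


KMP-style automaton: 2 progress states + 1 absorbing accept = 3
Minimal DFA: 3 states


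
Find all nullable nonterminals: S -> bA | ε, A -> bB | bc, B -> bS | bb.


A nonterminal is nullable iff some alternative derives ε (directly, or every symbol in it is nullable)
Nullable: {S}


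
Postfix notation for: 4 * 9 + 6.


Left to right (same or higher precedence on left)
Postfix: 4 9 * 6 +


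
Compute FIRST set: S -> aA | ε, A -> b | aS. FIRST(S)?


Per alternative of S: FIRST(aA) = {a}; FIRST(ε) = {ε}
FIRST(S) = {a, ε}


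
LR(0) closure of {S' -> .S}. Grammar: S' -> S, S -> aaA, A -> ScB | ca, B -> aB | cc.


Start: S' -> .S
For each item with dot before a nonterminal B, add B -> .γ for every B-production
Closure: [S' -> .S, S -> .aaA]


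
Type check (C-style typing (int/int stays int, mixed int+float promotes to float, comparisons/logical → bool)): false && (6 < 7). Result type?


Operand types: bool && bool
Rule: logical operators take bool operands and yield bool
Result type: bool


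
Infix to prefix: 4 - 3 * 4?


'*' binds tighter: tree is (- 4 (* 3 4))
Prefix: - 4 * 3 4


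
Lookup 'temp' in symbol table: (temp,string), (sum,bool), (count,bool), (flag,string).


Lookup 'temp' → type string


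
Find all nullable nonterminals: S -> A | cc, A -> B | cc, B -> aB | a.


A nonterminal is nullable iff some alternative derives ε (directly, or every symbol in it is nullable)
Nullable: {}


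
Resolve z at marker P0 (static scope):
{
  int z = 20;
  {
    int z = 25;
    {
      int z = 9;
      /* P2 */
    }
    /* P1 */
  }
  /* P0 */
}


z declared in the same block as P0
z = 20


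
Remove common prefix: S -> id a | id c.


Common prefix: 'id'
Factored: S -> id S', S' -> a | c


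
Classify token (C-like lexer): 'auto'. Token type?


Pattern: reserved word
Type: KEYWORD


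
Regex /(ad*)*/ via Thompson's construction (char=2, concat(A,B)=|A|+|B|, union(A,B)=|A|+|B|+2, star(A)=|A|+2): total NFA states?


Syntax tree has 2 char leaf(s), 0 union(s), 2 star(s)
chars contribute 2×2 = 4; each union adds +2; each star adds +2
Total: 4 + 0 + 4 = 8 states


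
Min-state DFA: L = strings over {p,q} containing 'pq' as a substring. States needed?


KMP-style automaton: 2 progress states + 1 absorbing accept = 3
Minimal DFA: 3 states


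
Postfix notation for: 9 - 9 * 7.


* has higher precedence, evaluate 9*7 first
Postfix: 9 9 7 * -


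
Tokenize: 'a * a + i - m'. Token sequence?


Scan left to right, longest-match per lexeme
Tokens: ID(a), OP(*), ID(a), OP(+), ID(i), OP(-), ID(m)


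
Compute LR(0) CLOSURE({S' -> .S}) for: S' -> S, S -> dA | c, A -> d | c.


Start: S' -> .S
For each item with dot before a nonterminal B, add B -> .γ for every B-production
Closure: [S' -> .S, S -> .dA, S -> .c]


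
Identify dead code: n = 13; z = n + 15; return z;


n is read by z's definition; z is returned
No dead code


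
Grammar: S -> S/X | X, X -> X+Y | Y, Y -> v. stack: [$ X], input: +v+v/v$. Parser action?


shift '+' to continue X -> X+Y
Action: shift


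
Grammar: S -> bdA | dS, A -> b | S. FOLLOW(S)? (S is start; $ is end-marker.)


$ ∈ FOLLOW(S). For each A -> αBβ: add FIRST(β)\{ε} to FOLLOW(B); if β nullable, add FOLLOW(A).
FOLLOW(S) = {$}


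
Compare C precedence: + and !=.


'+' is additive (level 9); '!=' is equality (level 6)
Higher level binds tighter
'+' has higher precedence than '!='


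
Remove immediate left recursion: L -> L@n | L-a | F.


Left-recursive alternatives: L@n, L-a; non-recursive: F
Introduce L': L -> FL', L' -> @nL' | -aL' | ε


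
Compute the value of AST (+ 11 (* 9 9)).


Evaluate inner: (* 9 9) = 81
Evaluate root: (+ 11 81) = 92
Result: 92


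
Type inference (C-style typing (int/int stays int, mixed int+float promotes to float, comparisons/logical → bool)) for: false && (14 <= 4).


Operand types: bool && bool
Rule: logical operators take bool operands and yield bool
Result type: bool


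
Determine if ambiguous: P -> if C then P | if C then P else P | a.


dangling else: 'if C then if C then a else a' parses two ways
Ambiguous


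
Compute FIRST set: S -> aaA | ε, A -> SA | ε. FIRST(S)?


Per alternative of S: FIRST(aaA) = {a}; FIRST(ε) = {ε}
FIRST(S) = {a, ε}


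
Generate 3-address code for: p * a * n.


Break into single-operator statements:
t1 = p * a
t2 = t1 * n


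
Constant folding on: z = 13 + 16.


13 + 16 = 29 at compile time
Optimized: z = 29


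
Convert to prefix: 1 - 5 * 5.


'*' binds tighter: tree is (- 1 (* 5 5))
Prefix: - 1 * 5 5


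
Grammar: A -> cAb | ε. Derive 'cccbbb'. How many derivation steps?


Derivation: A => cAb => ccAbb => cccAbbb => cccbbb
Steps: 4


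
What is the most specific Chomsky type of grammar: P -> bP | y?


Right-linear: every RHS is a terminal or a terminal followed by one nonterminal
Classification: Type 3 (Regular)


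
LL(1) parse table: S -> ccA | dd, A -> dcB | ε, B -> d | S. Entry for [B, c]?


For [B, c]: 'c' ∈ FIRST(S)
Entry: B -> S


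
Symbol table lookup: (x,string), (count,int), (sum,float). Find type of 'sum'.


Lookup 'sum' → type float


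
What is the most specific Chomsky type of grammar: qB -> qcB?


LHS has context (more than one symbol) and |LHS| ≤ |RHS|
Classification: Type 1 (Context-Sensitive)


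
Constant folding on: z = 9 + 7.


9 + 7 = 16 at compile time
Optimized: z = 16


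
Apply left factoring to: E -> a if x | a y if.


Common prefix: 'a'
Factored: E -> a E', E' -> if x | y if


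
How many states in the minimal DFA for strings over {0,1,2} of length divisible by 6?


Track length mod 6: states 0..5, accept at 0
Minimal DFA: 6 states


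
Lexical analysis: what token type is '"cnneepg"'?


Pattern: double-quoted sequence
Type: STRING_LITERAL


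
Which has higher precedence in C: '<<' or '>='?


'<<' is shift (level 8); '>=' is relational (level 7)
Higher level binds tighter
'<<' has higher precedence than '>='


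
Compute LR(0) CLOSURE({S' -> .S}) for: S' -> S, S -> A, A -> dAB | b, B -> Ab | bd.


Start: S' -> .S
For each item with dot before a nonterminal B, add B -> .γ for every B-production
Closure: [S' -> .S, S -> .A, A -> .dAB, A -> .b]


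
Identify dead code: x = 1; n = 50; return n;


x is assigned but never read
Dead: 'x = 1'


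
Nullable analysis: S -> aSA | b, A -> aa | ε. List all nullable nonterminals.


A nonterminal is nullable iff some alternative derives ε (directly, or every symbol in it is nullable)
Nullable: {A}


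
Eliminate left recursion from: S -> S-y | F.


Left-recursive alternatives: S-y; non-recursive: F
Introduce S': S -> FS', S' -> -yS' | ε


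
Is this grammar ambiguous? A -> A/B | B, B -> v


precedence layered via separate nonterminal B: deterministic
Unambiguous


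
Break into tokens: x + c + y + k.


Scan left to right, longest-match per lexeme
Tokens: ID(x), OP(+), ID(c), OP(+), ID(y), OP(+), ID(k)


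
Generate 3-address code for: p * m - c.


Break into single-operator statements:
t1 = p * m
t2 = t1 - c


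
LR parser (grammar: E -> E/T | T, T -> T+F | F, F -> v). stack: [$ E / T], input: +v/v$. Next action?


'+' can extend T; shift to build T -> T+F
Action: shift


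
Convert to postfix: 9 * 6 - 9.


Left to right (same or higher precedence on left)
Postfix: 9 6 * 9 -


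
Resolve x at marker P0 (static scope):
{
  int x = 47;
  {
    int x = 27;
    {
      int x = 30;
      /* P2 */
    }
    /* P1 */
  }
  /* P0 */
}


x declared in the same block as P0
x = 47


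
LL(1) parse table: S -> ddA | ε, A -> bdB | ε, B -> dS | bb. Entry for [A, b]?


For [A, b]: 'b' ∈ FIRST(bdB)
Entry: A -> bdB


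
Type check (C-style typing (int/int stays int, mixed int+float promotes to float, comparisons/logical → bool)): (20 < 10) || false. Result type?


Operand types: bool || bool
Rule: logical operators take bool operands and yield bool
Result type: bool


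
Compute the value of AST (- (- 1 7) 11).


Evaluate inner: (- 1 7) = -6
Evaluate root: (- -6 11) = -17
Result: -17


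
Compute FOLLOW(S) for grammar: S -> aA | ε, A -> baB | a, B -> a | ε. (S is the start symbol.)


$ ∈ FOLLOW(S). For each A -> αBβ: add FIRST(β)\{ε} to FOLLOW(B); if β nullable, add FOLLOW(A).
FOLLOW(S) = {$}


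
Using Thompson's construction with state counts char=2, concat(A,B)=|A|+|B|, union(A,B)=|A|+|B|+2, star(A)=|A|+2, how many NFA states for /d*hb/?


Syntax tree has 3 char leaf(s), 0 union(s), 1 star(s)
chars contribute 3×2 = 6; each union adds +2; each star adds +2
Total: 6 + 0 + 2 = 8 states


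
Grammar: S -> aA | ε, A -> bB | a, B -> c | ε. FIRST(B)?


Per alternative of B: FIRST(c) = {c}; FIRST(ε) = {ε}
FIRST(B) = {c, ε}


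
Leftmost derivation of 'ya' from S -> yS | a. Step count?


Derivation: S => yS => ya
Steps: 2


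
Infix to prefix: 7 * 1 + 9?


left-to-right (same/higher precedence on left): tree is (+ (* 7 1) 9)
Prefix: + * 7 1 9


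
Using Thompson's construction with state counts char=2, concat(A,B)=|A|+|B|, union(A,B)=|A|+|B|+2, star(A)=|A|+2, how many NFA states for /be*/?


Syntax tree has 2 char leaf(s), 0 union(s), 1 star(s)
chars contribute 2×2 = 4; each union adds +2; each star adds +2
Total: 4 + 0 + 2 = 6 states


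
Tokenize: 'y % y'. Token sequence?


Scan left to right, longest-match per lexeme
Tokens: ID(y), OP(%), ID(y)


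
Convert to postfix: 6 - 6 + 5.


Left to right (same or higher precedence on left)
Postfix: 6 6 - 5 +


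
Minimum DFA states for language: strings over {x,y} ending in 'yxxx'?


Track the longest suffix of input matching a prefix of 'yxxx': 5 classes (prefixes of length 0..4)
Minimal DFA: 5 states


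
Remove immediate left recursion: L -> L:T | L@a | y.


Left-recursive alternatives: L:T, L@a; non-recursive: y
Introduce L': L -> yL', L' -> :TL' | @aL' | ε


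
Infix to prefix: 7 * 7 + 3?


left-to-right (same/higher precedence on left): tree is (+ (* 7 7) 3)
Prefix: + * 7 7 3


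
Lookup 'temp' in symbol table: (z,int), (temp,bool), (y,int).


Lookup 'temp' → type bool


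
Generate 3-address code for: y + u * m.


Break into single-operator statements:
t1 = u * m
t2 = y + t1


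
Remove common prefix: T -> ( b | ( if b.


Common prefix: '('
Factored: T -> ( T', T' -> b | if b


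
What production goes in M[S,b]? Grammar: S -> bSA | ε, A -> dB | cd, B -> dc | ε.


For [S, b]: 'b' ∈ FIRST(bSA)
Entry: S -> bSA


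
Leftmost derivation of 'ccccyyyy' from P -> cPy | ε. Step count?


Derivation: P => cPy => ccPyy => cccPyyy => ccccPyyyy => ccccyyyy
Steps: 5


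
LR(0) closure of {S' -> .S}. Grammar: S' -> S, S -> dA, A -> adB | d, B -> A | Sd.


Start: S' -> .S
For each item with dot before a nonterminal B, add B -> .γ for every B-production
Closure: [S' -> .S, S -> .dA]


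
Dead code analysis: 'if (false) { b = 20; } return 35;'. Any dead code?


condition is constant false, so the whole block is unreachable
Dead: 'if (false) { b = 20; }'


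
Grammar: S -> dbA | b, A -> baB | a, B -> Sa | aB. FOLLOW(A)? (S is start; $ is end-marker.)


$ ∈ FOLLOW(S). For each A -> αBβ: add FIRST(β)\{ε} to FOLLOW(B); if β nullable, add FOLLOW(A).
FOLLOW(A) = {$, a}


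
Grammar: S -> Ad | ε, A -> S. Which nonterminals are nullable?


A nonterminal is nullable iff some alternative derives ε (directly, or every symbol in it is nullable)
Nullable: {A, S}


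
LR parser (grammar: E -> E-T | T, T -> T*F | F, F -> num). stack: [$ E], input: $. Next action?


start symbol E on stack, input exhausted
Action: accept


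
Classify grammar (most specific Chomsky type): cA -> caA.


LHS has context (more than one symbol) and |LHS| ≤ |RHS|
Classification: Type 1 (Context-Sensitive)


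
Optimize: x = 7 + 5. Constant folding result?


7 + 5 = 12 at compile time
Optimized: x = 12


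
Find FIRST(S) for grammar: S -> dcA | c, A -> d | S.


Per alternative of S: FIRST(dcA) = {d}; FIRST(c) = {c}
FIRST(S) = {c, d}


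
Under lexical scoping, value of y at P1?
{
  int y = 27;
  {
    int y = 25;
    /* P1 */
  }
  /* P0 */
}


y declared in the same block as P1
y = 25


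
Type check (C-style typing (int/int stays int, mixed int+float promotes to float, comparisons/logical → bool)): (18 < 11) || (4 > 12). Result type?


Operand types: bool || bool
Rule: logical operators take bool operands and yield bool
Result type: bool


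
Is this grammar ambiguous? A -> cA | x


right-linear, alternatives start with distinct terminals 'c' vs 'x': unique leftmost derivation
Unambiguous


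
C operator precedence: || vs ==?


'==' is equality (level 6); '||' is logical OR (level 1)
Higher level binds tighter
'==' has higher precedence than '||'


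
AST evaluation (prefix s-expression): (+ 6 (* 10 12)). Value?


Evaluate inner: (* 10 12) = 120
Evaluate root: (+ 6 120) = 126
Result: 126


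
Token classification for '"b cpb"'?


Pattern: double-quoted sequence
Type: STRING_LITERAL


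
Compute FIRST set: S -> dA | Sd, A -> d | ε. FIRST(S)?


Per alternative of S: FIRST(dA) = {d}; FIRST(Sd) = {d}
FIRST(S) = {d}


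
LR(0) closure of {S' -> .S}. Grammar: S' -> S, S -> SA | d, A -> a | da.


Start: S' -> .S
For each item with dot before a nonterminal B, add B -> .γ for every B-production
Closure: [S' -> .S, S -> .SA, S -> .d]


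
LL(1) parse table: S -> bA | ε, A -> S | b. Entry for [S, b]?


For [S, b]: 'b' ∈ FIRST(bA)
Entry: S -> bA


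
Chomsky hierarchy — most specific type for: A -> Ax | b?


Left-linear: every RHS is a terminal or one nonterminal followed by a terminal
Classification: Type 3 (Regular)


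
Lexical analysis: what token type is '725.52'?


Pattern: digits with a decimal point
Type: FLOAT_LITERAL


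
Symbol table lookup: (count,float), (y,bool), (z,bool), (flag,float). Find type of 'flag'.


Lookup 'flag' → type float


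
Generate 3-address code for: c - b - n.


Break into single-operator statements:
t1 = c - b
t2 = t1 - n


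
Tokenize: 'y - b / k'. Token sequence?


Scan left to right, longest-match per lexeme
Tokens: ID(y), OP(-), ID(b), OP(/), ID(k)


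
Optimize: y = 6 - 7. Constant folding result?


6 - 7 = -1 at compile time
Optimized: y = -1


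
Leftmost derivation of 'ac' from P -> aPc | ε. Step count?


Derivation: P => aPc => ac
Steps: 2


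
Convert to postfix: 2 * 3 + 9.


Left to right (same or higher precedence on left)
Postfix: 2 3 * 9 +


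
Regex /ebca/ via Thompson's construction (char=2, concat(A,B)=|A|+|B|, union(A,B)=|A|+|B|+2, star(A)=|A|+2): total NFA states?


Syntax tree has 4 char leaf(s), 0 union(s), 0 star(s)
chars contribute 4×2 = 8; each union adds +2; each star adds +2
Total: 8 + 0 + 0 = 8 states


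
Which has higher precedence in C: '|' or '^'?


'^' is bitwise XOR (level 4); '|' is bitwise OR (level 3)
Higher level binds tighter
'^' has higher precedence than '|'


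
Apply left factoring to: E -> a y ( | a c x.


Common prefix: 'a'
Factored: E -> a E', E' -> y ( | c x


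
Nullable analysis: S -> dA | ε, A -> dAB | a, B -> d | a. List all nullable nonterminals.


A nonterminal is nullable iff some alternative derives ε (directly, or every symbol in it is nullable)
Nullable: {S}


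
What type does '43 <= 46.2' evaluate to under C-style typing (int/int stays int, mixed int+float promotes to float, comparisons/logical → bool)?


Operand types: int <= float
Rule: comparison yields bool
Result type: bool


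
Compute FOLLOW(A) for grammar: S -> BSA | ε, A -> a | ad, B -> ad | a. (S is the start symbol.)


$ ∈ FOLLOW(S). For each A -> αBβ: add FIRST(β)\{ε} to FOLLOW(B); if β nullable, add FOLLOW(A).
FOLLOW(A) = {$, a}


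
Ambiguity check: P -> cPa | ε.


balanced c^n…a^n: each string has a unique parse
Unambiguous


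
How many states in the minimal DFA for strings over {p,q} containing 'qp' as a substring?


KMP-style automaton: 2 progress states + 1 absorbing accept = 3
Minimal DFA: 3 states


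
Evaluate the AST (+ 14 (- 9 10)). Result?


Evaluate inner: (- 9 10) = -1
Evaluate root: (+ 14 -1) = 13
Result: 13


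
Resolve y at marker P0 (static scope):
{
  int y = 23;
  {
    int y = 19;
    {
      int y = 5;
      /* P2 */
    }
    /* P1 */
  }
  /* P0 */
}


y declared in the same block as P0
y = 23


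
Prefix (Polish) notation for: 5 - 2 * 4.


'*' binds tighter: tree is (- 5 (* 2 4))
Prefix: - 5 * 2 4


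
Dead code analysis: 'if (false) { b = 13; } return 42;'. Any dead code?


condition is constant false, so the whole block is unreachable
Dead: 'if (false) { b = 13; }'


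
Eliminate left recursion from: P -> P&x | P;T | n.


Left-recursive alternatives: P&x, P;T; non-recursive: n
Introduce P': P -> nP', P' -> &xP' | ;TP' | ε


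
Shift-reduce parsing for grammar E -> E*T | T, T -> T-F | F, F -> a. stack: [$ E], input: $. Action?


start symbol E on stack, input exhausted
Action: accept


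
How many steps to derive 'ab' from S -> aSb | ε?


Derivation: S => aSb => ab
Steps: 2


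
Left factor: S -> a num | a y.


Common prefix: 'a'
Factored: S -> a S', S' -> num | y


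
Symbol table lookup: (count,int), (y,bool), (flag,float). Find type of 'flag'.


Lookup 'flag' → type float


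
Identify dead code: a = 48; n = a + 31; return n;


a is read by n's definition; n is returned
No dead code


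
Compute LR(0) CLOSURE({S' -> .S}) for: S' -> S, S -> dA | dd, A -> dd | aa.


Start: S' -> .S
For each item with dot before a nonterminal B, add B -> .γ for every B-production
Closure: [S' -> .S, S -> .dA, S -> .dd]


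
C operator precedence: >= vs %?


'%' is multiplicative (level 10); '>=' is relational (level 7)
Higher level binds tighter
'%' has higher precedence than '>='


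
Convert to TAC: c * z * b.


Break into single-operator statements:
t1 = c * z
t2 = t1 * b


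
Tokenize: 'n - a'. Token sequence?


Scan left to right, longest-match per lexeme
Tokens: ID(n), OP(-), ID(a)


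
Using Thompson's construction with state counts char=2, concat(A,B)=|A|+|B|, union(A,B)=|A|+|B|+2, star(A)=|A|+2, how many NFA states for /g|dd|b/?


Syntax tree has 4 char leaf(s), 2 union(s), 0 star(s)
chars contribute 4×2 = 8; each union adds +2; each star adds +2
Total: 8 + 4 + 0 = 12 states


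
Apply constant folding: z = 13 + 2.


13 + 2 = 15 at compile time
Optimized: z = 15


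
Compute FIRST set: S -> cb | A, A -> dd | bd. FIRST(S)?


Per alternative of S: FIRST(cb) = {c}; FIRST(A) = {b, d}
FIRST(S) = {b, c, d}


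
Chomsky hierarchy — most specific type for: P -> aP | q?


Right-linear: every RHS is a terminal or a terminal followed by one nonterminal
Classification: Type 3 (Regular)


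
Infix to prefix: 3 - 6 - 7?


left-to-right (same/higher precedence on left): tree is (- (- 3 6) 7)
Prefix: - - 3 6 7


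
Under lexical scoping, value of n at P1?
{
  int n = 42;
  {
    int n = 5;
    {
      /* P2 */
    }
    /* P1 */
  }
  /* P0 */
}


n declared in the same block as P1
n = 5


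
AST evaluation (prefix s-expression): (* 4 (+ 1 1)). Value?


Evaluate inner: (+ 1 1) = 2
Evaluate root: (* 4 2) = 8
Result: 8


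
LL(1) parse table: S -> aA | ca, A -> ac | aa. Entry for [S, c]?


For [S, c]: 'c' ∈ FIRST(ca)
Entry: S -> ca


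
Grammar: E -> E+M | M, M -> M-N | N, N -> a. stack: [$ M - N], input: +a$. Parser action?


handle 'M-N' on top
Action: reduce (M -> M-N)


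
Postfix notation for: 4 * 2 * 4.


Left to right (same or higher precedence on left)
Postfix: 4 2 * 4 *


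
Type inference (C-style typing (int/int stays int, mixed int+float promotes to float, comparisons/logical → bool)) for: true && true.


Operand types: bool && bool
Rule: logical operators take bool operands and yield bool
Result type: bool


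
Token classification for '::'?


Pattern: operator symbol
Type: OPERATOR


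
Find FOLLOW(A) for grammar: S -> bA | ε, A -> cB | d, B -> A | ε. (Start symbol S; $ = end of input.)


$ ∈ FOLLOW(S). For each A -> αBβ: add FIRST(β)\{ε} to FOLLOW(B); if β nullable, add FOLLOW(A).
FOLLOW(A) = {$}


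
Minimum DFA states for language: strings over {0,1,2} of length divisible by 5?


Track length mod 5: states 0..4, accept at 0
Minimal DFA: 5 states


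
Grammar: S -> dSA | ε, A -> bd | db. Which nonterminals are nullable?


A nonterminal is nullable iff some alternative derives ε (directly, or every symbol in it is nullable)
Nullable: {S}


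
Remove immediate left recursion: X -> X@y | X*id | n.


Left-recursive alternatives: X@y, X*id; non-recursive: n
Introduce X': X -> nX', X' -> @yX' | *idX' | ε


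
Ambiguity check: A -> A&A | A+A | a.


'a&a+a' has two parse trees (no precedence encoded between & and +)
Ambiguous


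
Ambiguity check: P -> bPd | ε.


balanced b^n…d^n: each string has a unique parse
Unambiguous


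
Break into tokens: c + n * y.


Scan left to right, longest-match per lexeme
Tokens: ID(c), OP(+), ID(n), OP(*), ID(y)


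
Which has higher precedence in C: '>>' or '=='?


'>>' is shift (level 8); '==' is equality (level 6)
Higher level binds tighter
'>>' has higher precedence than '=='


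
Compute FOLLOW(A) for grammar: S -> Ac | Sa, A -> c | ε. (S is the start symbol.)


$ ∈ FOLLOW(S). For each A -> αBβ: add FIRST(β)\{ε} to FOLLOW(B); if β nullable, add FOLLOW(A).
FOLLOW(A) = {c}


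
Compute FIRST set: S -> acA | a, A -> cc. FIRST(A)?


Per alternative of A: FIRST(cc) = {c}
FIRST(A) = {c}


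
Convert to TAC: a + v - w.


Break into single-operator statements:
t1 = a + v
t2 = t1 - w


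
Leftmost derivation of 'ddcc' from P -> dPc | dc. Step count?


Derivation: P => dPc => ddcc
Steps: 2


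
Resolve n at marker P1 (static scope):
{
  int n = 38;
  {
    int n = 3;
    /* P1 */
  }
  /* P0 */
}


n declared in the same block as P1
n = 3


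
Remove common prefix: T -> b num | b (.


Common prefix: 'b'
Factored: T -> b T', T' -> num | (


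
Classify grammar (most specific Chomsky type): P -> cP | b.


Right-linear: every RHS is a terminal or a terminal followed by one nonterminal
Classification: Type 3 (Regular)


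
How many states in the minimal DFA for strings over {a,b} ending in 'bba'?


Track the longest suffix of input matching a prefix of 'bba': 4 classes (prefixes of length 0..3)
Minimal DFA: 4 states


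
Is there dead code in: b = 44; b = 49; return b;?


first assignment to b is overwritten before any read
Dead: 'b = 44'


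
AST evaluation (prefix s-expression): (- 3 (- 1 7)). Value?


Evaluate inner: (- 1 7) = -6
Evaluate root: (- 3 -6) = 9
Result: 9


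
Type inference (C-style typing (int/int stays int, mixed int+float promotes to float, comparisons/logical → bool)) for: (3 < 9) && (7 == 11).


Operand types: bool && bool
Rule: logical operators take bool operands and yield bool
Result type: bool


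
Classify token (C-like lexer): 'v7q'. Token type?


Pattern: letter/underscore followed by alphanumerics, not a keyword
Type: IDENTIFIER


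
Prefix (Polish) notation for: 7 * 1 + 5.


left-to-right (same/higher precedence on left): tree is (+ (* 7 1) 5)
Prefix: + * 7 1 5


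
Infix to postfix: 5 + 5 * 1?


* has higher precedence, evaluate 5*1 first
Postfix: 5 5 1 * +


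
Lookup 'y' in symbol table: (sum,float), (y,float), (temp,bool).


Lookup 'y' → type float


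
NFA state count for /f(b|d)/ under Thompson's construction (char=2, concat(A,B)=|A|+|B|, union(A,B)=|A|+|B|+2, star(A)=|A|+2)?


Syntax tree has 3 char leaf(s), 1 union(s), 0 star(s)
chars contribute 3×2 = 6; each union adds +2; each star adds +2
Total: 6 + 2 + 0 = 8 states


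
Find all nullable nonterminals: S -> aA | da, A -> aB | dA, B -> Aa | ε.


A nonterminal is nullable iff some alternative derives ε (directly, or every symbol in it is nullable)
Nullable: {B}


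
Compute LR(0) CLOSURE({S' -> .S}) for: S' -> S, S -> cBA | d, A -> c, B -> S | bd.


Start: S' -> .S
For each item with dot before a nonterminal B, add B -> .γ for every B-production
Closure: [S' -> .S, S -> .cBA, S -> .d]


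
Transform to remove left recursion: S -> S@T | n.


Left-recursive alternatives: S@T; non-recursive: n
Introduce S': S -> nS', S' -> @TS' | ε


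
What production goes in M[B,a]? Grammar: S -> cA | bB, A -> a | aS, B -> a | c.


For [B, a]: 'a' ∈ FIRST(a)
Entry: B -> a


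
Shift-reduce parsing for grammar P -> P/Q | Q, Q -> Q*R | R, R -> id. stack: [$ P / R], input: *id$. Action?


'R' (not preceded by Q*) is the handle for Q -> R
Action: reduce (Q -> R)


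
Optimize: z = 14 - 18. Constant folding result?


14 - 18 = -4 at compile time
Optimized: z = -4


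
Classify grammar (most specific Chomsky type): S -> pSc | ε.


Single nonterminal LHS, but p^n c^n is not regular
Classification: Type 2 (Context-Free)


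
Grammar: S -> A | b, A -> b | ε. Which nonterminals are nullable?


A nonterminal is nullable iff some alternative derives ε (directly, or every symbol in it is nullable)
Nullable: {A, S}


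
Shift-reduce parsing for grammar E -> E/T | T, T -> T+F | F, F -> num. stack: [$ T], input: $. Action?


lookahead ∉ {+} so T won't extend; reduce E -> T
Action: reduce (E -> T)


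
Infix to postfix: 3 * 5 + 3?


Left to right (same or higher precedence on left)
Postfix: 3 5 * 3 +


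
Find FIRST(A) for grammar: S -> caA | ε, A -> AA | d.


Per alternative of A: FIRST(AA) = {d}; FIRST(d) = {d}
FIRST(A) = {d}


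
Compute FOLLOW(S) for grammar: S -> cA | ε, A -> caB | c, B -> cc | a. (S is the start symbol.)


$ ∈ FOLLOW(S). For each A -> αBβ: add FIRST(β)\{ε} to FOLLOW(B); if β nullable, add FOLLOW(A).
FOLLOW(S) = {$}


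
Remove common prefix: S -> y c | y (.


Common prefix: 'y'
Factored: S -> y S', S' -> c | (


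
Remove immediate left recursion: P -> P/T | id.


Left-recursive alternatives: P/T; non-recursive: id
Introduce P': P -> idP', P' -> /TP' | ε


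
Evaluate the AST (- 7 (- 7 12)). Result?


Evaluate inner: (- 7 12) = -5
Evaluate root: (- 7 -5) = 12
Result: 12


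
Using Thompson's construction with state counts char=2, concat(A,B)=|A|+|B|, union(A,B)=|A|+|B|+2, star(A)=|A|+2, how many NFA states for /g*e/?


Syntax tree has 2 char leaf(s), 0 union(s), 1 star(s)
chars contribute 2×2 = 4; each union adds +2; each star adds +2
Total: 4 + 0 + 2 = 6 states


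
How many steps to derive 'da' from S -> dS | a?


Derivation: S => dS => da
Steps: 2


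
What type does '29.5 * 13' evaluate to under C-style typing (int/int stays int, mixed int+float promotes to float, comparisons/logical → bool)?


Operand types: float * int
Rule: mixed int/float promotes to float; int/int stays int
Result type: float


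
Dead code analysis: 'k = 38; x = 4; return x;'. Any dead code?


k is assigned but never read
Dead: 'k = 38'


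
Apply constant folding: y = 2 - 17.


2 - 17 = -15 at compile time
Optimized: y = -15


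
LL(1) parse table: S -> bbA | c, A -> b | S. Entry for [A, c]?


For [A, c]: 'c' ∈ FIRST(S)
Entry: A -> S


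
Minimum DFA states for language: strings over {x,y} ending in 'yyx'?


Track the longest suffix of input matching a prefix of 'yyx': 4 classes (prefixes of length 0..3)
Minimal DFA: 4 states


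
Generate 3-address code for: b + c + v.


Break into single-operator statements:
t1 = b + c
t2 = t1 + v


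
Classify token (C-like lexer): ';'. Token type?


Pattern: delimiter/punctuation
Type: PUNCTUATION


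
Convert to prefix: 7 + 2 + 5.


left-to-right (same/higher precedence on left): tree is (+ (+ 7 2) 5)
Prefix: + + 7 2 5


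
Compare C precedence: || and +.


'+' is additive (level 9); '||' is logical OR (level 1)
Higher level binds tighter
'+' has higher precedence than '||'


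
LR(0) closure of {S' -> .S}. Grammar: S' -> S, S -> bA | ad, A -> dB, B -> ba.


Start: S' -> .S
For each item with dot before a nonterminal B, add B -> .γ for every B-production
Closure: [S' -> .S, S -> .bA, S -> .ad]


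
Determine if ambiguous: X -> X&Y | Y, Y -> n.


precedence layered via separate nonterminal Y: deterministic
Unambiguous


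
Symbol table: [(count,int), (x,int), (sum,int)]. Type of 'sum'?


Lookup 'sum' → type int


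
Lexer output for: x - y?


Scan left to right, longest-match per lexeme
Tokens: ID(x), OP(-), ID(y)


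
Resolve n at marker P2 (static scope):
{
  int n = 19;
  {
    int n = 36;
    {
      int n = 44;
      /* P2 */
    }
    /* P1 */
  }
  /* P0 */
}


n declared in the same block as P2
n = 44


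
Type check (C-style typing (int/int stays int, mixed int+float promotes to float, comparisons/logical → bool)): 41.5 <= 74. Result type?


Operand types: float <= int
Rule: comparison yields bool
Result type: bool


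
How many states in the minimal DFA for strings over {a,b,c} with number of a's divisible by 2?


Track (count of a) mod 2: states 0..1, accept at 0
Minimal DFA: 2 states


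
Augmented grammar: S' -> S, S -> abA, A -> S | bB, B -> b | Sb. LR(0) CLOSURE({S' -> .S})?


Start: S' -> .S
For each item with dot before a nonterminal B, add B -> .γ for every B-production
Closure: [S' -> .S, S -> .abA]


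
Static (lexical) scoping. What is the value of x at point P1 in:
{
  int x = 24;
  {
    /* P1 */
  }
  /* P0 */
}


P1's block does not declare x; resolves to the enclosing declaration at depth 0
x = 24


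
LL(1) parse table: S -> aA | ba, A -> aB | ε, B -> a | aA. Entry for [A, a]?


For [A, a]: 'a' ∈ FIRST(aB)
Entry: A -> aB


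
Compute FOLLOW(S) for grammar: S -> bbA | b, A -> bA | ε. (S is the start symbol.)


$ ∈ FOLLOW(S). For each A -> αBβ: add FIRST(β)\{ε} to FOLLOW(B); if β nullable, add FOLLOW(A).
FOLLOW(S) = {$}


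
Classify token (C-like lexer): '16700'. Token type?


Pattern: digits only
Type: INTEGER_LITERAL


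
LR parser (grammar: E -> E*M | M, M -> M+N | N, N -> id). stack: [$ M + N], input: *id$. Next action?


handle 'M+N' on top
Action: reduce (M -> M+N)


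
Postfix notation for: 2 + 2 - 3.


Left to right (same or higher precedence on left)
Postfix: 2 2 + 3 -


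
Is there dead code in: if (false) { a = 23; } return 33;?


condition is constant false, so the whole block is unreachable
Dead: 'if (false) { a = 23; }'


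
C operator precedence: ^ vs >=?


'>=' is relational (level 7); '^' is bitwise XOR (level 4)
Higher level binds tighter
'>=' has higher precedence than '^'


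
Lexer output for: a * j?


Scan left to right, longest-match per lexeme
Tokens: ID(a), OP(*), ID(j)


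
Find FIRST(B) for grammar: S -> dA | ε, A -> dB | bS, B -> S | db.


Per alternative of B: FIRST(S) = {d, ε}; FIRST(db) = {d}
FIRST(B) = {d, ε}


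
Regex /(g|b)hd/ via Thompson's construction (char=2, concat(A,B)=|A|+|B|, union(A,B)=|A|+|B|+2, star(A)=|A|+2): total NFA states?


Syntax tree has 4 char leaf(s), 1 union(s), 0 star(s)
chars contribute 4×2 = 8; each union adds +2; each star adds +2
Total: 8 + 2 + 0 = 10 states


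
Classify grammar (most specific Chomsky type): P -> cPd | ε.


Single nonterminal LHS, but c^n d^n is not regular
Classification: Type 2 (Context-Free)


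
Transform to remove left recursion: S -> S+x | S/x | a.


Left-recursive alternatives: S+x, S/x; non-recursive: a
Introduce S': S -> aS', S' -> +xS' | /xS' | ε


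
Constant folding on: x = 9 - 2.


9 - 2 = 7 at compile time
Optimized: x = 7


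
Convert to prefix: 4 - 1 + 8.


left-to-right (same/higher precedence on left): tree is (+ (- 4 1) 8)
Prefix: + - 4 1 8


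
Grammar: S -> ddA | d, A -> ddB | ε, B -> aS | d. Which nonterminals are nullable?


A nonterminal is nullable iff some alternative derives ε (directly, or every symbol in it is nullable)
Nullable: {A}


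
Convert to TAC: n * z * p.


Break into single-operator statements:
t1 = n * z
t2 = t1 * p


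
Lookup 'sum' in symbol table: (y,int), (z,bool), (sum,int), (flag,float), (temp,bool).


Lookup 'sum' → type int


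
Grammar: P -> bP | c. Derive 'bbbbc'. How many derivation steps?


Derivation: P => bP => bbP => bbbP => bbbbP => bbbbc
Steps: 5


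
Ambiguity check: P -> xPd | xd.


balanced x^n…d^n: each string has a unique parse
Unambiguous


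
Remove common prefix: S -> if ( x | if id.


Common prefix: 'if'
Factored: S -> if S', S' -> ( x | id


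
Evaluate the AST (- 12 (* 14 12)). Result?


Evaluate inner: (* 14 12) = 168
Evaluate root: (- 12 168) = -156
Result: -156


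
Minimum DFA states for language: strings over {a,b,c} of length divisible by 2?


Track length mod 2: states 0..1, accept at 0
Minimal DFA: 2 states


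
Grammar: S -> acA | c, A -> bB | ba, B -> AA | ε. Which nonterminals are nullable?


A nonterminal is nullable iff some alternative derives ε (directly, or every symbol in it is nullable)
Nullable: {B}


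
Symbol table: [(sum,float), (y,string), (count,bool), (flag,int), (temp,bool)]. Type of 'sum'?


Lookup 'sum' → type float


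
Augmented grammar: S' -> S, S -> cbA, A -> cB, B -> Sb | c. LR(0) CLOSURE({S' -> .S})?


Start: S' -> .S
For each item with dot before a nonterminal B, add B -> .γ for every B-production
Closure: [S' -> .S, S -> .cbA]


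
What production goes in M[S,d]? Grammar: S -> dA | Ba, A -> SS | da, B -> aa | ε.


For [S, d]: 'd' ∈ FIRST(dA)
Entry: S -> dA


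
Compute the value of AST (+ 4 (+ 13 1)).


Evaluate inner: (+ 13 1) = 14
Evaluate root: (+ 4 14) = 18
Result: 18


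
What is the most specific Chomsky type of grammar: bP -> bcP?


LHS has context (more than one symbol) and |LHS| ≤ |RHS|
Classification: Type 1 (Context-Sensitive)


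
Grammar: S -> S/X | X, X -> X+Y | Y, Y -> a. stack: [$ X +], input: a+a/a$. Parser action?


no handle; shift 'a'
Action: shift


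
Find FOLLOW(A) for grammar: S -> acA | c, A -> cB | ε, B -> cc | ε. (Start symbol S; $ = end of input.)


$ ∈ FOLLOW(S). For each A -> αBβ: add FIRST(β)\{ε} to FOLLOW(B); if β nullable, add FOLLOW(A).
FOLLOW(A) = {$}


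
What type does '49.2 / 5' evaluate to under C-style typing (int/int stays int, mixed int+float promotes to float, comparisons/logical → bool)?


Operand types: float / int
Rule: mixed int/float promotes to float; int/int stays int
Result type: float


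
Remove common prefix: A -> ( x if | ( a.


Common prefix: '('
Factored: A -> ( A', A' -> x if | a


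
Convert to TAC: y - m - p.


Break into single-operator statements:
t1 = y - m
t2 = t1 - p


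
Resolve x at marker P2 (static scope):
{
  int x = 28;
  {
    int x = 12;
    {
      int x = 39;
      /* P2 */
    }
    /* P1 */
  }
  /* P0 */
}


x declared in the same block as P2
x = 39


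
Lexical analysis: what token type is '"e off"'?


Pattern: double-quoted sequence
Type: STRING_LITERAL


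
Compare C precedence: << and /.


'/' is multiplicative (level 10); '<<' is shift (level 8)
Higher level binds tighter
'/' has higher precedence than '<<'


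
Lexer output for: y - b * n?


Scan left to right, longest-match per lexeme
Tokens: ID(y), OP(-), ID(b), OP(*), ID(n)


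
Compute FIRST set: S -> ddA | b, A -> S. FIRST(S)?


Per alternative of S: FIRST(ddA) = {d}; FIRST(b) = {b}
FIRST(S) = {b, d}


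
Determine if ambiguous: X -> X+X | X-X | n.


'n+n-n' has two parse trees (no precedence encoded between + and -)
Ambiguous


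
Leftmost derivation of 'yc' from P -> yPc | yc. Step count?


Derivation: P => yc
Steps: 1


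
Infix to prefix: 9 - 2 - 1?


left-to-right (same/higher precedence on left): tree is (- (- 9 2) 1)
Prefix: - - 9 2 1


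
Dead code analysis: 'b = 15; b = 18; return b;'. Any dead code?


first assignment to b is overwritten before any read
Dead: 'b = 15'


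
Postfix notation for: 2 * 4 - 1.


Left to right (same or higher precedence on left)
Postfix: 2 4 * 1 -
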